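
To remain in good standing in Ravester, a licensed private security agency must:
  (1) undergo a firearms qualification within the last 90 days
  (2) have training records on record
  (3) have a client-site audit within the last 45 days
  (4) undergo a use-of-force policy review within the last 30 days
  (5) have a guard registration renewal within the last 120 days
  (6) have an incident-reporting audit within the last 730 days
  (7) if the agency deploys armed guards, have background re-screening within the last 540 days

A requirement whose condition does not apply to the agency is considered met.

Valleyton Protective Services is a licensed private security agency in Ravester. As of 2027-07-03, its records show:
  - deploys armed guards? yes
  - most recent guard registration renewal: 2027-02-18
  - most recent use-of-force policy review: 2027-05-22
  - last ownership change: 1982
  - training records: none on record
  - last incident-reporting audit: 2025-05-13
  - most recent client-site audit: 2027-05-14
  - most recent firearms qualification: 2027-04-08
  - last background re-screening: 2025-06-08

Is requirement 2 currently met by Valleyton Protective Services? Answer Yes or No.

2. training records absent → not met

No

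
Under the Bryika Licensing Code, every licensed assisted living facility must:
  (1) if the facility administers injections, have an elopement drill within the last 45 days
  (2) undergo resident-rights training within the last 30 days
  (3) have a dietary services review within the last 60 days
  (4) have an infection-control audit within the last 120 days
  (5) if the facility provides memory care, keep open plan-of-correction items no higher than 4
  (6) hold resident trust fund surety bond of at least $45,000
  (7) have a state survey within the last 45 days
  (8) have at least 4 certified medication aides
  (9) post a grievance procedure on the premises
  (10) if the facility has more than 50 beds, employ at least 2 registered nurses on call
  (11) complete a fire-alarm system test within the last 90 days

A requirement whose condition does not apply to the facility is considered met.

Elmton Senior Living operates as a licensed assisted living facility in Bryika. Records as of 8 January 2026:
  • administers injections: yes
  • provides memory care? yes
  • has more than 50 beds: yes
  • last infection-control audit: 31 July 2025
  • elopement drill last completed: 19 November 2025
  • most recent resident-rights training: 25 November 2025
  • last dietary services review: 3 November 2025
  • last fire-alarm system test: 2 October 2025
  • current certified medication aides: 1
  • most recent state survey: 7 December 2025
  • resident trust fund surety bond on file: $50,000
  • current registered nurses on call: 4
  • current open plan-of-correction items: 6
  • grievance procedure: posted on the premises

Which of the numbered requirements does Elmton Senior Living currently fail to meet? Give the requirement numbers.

1, 2, 3, 4, 5, 8, 11

1. condition 'administers injections' holds; elopement drill 50 days ago vs limit 45 → not met
2. resident-rights training 44 days ago vs limit 30 → not met
3. dietary services review 66 days ago vs limit 60 → not met
4. infection-control audit 161 days ago vs limit 120 → not met
5. condition 'provides memory care' holds; open plan-of-correction items 6 > 4 → not met
6. resident trust fund surety bond $50,000 ≥ $45,000 → met
7. state survey 32 days ago vs limit 45 → met
8. certified medication aides 1 < 4 → not met
9. grievance procedure present → met
10. condition 'has more than 50 beds' holds; registered nurses on call 4 ≥ 2 → met
11. fire-alarm system test 98 days ago vs limit 90 → not met
Not met: 1, 2, 3, 4, 5, 8, 11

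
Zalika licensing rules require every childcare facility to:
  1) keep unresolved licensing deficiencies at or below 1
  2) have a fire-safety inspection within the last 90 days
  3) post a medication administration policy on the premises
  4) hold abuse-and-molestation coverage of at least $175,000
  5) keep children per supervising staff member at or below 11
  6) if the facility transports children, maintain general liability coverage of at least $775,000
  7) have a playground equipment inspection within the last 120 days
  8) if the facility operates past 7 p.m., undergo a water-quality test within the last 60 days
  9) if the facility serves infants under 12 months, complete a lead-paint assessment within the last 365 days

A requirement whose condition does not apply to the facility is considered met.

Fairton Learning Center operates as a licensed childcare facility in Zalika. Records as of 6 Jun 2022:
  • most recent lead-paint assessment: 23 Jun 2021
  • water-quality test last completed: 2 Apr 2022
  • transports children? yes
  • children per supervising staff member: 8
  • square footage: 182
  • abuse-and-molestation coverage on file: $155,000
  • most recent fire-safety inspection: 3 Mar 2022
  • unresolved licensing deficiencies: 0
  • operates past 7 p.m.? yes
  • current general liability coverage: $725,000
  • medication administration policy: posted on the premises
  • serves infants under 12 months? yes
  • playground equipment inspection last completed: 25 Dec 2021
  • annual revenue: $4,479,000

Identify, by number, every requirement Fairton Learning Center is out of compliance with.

1. unresolved licensing deficiencies 0 ≤ 1 → met
2. fire-safety inspection 95 days ago vs limit 90 → not met
3. medication administration policy present → met
4. abuse-and-molestation coverage $155,000 < $175,000 → not met
5. children per supervising staff member 8 ≤ 11 → met
6. condition 'transports children' holds; general liability coverage $725,000 < $775,000 → not met
7. playground equipment inspection 163 days ago vs limit 120 → not met
8. condition 'operates past 7 p.m.' holds; water-quality test 65 days ago vs limit 60 → not met
9. condition 'serves infants under 12 months' holds; lead-paint assessment 348 days ago vs limit 365 → met
Not met: 2, 4, 6, 7, 8

2, 4, 6, 7, 8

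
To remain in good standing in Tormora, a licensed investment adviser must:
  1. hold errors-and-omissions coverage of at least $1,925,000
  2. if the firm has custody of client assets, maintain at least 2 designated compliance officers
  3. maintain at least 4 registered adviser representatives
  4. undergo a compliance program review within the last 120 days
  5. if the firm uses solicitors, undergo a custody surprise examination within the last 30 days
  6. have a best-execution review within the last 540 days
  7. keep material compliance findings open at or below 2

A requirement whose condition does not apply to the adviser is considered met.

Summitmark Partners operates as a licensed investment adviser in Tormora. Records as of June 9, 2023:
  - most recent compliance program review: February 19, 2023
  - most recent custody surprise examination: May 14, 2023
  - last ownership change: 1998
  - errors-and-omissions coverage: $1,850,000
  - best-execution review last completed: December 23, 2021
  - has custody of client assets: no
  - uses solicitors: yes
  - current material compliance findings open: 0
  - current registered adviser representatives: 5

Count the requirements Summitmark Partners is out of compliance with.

1. errors-and-omissions coverage $1,850,000 < $1,925,000 → not met
2. condition 'has custody of client assets' does not hold → requirement n/a → met
3. registered adviser representatives 5 ≥ 4 → met
4. compliance program review 110 days ago vs limit 120 → met
5. condition 'uses solicitors' holds; custody surprise examination 26 days ago vs limit 30 → met
6. best-execution review 533 days ago vs limit 540 → met
7. material compliance findings open 0 ≤ 2 → met
Not met: 1 of 7

1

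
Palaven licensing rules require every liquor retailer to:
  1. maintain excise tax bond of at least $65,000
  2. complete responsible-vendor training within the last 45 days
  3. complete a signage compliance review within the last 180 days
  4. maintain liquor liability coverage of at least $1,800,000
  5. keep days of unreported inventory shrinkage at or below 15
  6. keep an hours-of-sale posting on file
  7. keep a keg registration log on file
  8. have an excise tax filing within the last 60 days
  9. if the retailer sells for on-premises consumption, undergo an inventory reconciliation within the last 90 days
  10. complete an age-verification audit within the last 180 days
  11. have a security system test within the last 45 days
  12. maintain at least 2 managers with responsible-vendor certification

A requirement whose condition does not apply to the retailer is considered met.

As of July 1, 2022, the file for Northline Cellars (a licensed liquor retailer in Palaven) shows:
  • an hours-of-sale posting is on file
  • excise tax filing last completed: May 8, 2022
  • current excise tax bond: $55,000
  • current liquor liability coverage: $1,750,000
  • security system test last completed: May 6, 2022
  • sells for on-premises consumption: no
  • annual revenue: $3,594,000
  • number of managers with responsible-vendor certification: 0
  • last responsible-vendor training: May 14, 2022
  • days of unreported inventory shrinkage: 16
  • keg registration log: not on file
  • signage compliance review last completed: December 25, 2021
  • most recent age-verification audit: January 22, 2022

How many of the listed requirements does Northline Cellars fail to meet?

8

1. excise tax bond $55,000 < $65,000 → not met
2. responsible-vendor training 48 days ago vs limit 45 → not met
3. signage compliance review 188 days ago vs limit 180 → not met
4. liquor liability coverage $1,750,000 < $1,800,000 → not met
5. days of unreported inventory shrinkage 16 > 15 → not met
6. hours-of-sale posting present → met
7. keg registration log absent → not met
8. excise tax filing 54 days ago vs limit 60 → met
9. condition 'sells for on-premises consumption' does not hold → requirement n/a → met
10. age-verification audit 160 days ago vs limit 180 → met
11. security system test 56 days ago vs limit 45 → not met
12. managers with responsible-vendor certification 0 < 2 → not met
Not met: 8 of 12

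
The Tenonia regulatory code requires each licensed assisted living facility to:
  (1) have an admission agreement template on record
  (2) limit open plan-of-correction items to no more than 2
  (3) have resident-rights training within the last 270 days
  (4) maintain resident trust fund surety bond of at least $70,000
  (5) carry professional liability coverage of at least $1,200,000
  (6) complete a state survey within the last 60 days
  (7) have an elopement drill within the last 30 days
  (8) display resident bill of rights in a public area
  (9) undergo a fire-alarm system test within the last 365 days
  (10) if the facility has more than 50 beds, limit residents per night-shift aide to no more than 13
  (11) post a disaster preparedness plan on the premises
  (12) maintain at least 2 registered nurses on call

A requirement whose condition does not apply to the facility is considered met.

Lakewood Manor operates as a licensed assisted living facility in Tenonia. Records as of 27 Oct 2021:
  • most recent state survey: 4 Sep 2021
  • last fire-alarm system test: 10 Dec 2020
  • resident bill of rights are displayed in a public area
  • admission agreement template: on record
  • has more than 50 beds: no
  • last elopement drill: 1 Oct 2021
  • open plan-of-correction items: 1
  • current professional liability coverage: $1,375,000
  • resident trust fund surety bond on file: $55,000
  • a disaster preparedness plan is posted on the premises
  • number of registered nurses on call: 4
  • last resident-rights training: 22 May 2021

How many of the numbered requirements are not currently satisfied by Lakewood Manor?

1

1. admission agreement template present → met
2. open plan-of-correction items 1 ≤ 2 → met
3. resident-rights training 158 days ago vs limit 270 → met
4. resident trust fund surety bond $55,000 < $70,000 → not met
5. professional liability coverage $1,375,000 ≥ $1,200,000 → met
6. state survey 53 days ago vs limit 60 → met
7. elopement drill 26 days ago vs limit 30 → met
8. resident bill of rights present → met
9. fire-alarm system test 321 days ago vs limit 365 → met
10. condition 'has more than 50 beds' does not hold → requirement n/a → met
11. disaster preparedness plan present → met
12. registered nurses on call 4 ≥ 2 → met
Not met: 1 of 12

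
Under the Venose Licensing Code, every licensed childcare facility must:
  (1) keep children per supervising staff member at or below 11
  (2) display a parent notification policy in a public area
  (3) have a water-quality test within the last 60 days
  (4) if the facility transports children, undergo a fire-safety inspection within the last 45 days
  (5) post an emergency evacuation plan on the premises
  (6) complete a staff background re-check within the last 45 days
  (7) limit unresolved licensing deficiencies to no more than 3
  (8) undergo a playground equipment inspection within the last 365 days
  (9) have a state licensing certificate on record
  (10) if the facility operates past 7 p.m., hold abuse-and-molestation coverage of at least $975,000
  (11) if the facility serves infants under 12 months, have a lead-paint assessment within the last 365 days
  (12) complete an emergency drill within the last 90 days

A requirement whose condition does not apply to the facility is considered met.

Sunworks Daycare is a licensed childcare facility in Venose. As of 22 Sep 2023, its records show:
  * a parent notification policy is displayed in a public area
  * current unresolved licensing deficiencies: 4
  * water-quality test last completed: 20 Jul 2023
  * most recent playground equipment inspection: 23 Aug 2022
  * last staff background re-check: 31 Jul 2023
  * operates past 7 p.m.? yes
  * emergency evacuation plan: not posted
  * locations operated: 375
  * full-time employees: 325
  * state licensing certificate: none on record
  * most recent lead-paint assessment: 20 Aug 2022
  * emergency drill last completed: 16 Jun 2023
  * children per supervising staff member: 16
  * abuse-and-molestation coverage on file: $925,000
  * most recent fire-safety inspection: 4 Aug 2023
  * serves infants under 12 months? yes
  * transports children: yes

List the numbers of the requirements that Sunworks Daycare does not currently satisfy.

1. children per supervising staff member 16 > 11 → not met
2. parent notification policy present → met
3. water-quality test 64 days ago vs limit 60 → not met
4. condition 'transports children' holds; fire-safety inspection 49 days ago vs limit 45 → not met
5. emergency evacuation plan absent → not met
6. staff background re-check 53 days ago vs limit 45 → not met
7. unresolved licensing deficiencies 4 > 3 → not met
8. playground equipment inspection 395 days ago vs limit 365 → not met
9. state licensing certificate absent → not met
10. condition 'operates past 7 p.m.' holds; abuse-and-molestation coverage $925,000 < $975,000 → not met
11. condition 'serves infants under 12 months' holds; lead-paint assessment 398 days ago vs limit 365 → not met
12. emergency drill 98 days ago vs limit 90 → not met
Not met: 1, 3, 4, 5, 6, 7, 8, 9, 10, 11, 12

1, 3, 4, 5, 6, 7, 8, 9, 10, 11, 12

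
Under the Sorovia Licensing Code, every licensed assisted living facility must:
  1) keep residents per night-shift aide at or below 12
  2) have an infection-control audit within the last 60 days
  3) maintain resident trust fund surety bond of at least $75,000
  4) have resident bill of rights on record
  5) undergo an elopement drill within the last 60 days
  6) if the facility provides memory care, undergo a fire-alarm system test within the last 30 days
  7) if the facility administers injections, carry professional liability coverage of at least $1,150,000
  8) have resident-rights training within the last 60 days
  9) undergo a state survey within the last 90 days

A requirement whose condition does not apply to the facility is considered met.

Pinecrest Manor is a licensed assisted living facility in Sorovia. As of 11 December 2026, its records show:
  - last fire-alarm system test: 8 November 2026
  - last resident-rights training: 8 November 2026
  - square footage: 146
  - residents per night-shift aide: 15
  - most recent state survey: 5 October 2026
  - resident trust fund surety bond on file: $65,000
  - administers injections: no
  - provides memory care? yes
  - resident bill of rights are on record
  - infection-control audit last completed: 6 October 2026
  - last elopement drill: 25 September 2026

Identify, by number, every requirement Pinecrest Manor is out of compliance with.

1, 2, 3, 5, 6

1. residents per night-shift aide 15 > 12 → not met
2. infection-control audit 66 days ago vs limit 60 → not met
3. resident trust fund surety bond $65,000 < $75,000 → not met
4. resident bill of rights present → met
5. elopement drill 77 days ago vs limit 60 → not met
6. condition 'provides memory care' holds; fire-alarm system test 33 days ago vs limit 30 → not met
7. condition 'administers injections' does not hold → requirement n/a → met
8. resident-rights training 33 days ago vs limit 60 → met
9. state survey 67 days ago vs limit 90 → met
Not met: 1, 2, 3, 5, 6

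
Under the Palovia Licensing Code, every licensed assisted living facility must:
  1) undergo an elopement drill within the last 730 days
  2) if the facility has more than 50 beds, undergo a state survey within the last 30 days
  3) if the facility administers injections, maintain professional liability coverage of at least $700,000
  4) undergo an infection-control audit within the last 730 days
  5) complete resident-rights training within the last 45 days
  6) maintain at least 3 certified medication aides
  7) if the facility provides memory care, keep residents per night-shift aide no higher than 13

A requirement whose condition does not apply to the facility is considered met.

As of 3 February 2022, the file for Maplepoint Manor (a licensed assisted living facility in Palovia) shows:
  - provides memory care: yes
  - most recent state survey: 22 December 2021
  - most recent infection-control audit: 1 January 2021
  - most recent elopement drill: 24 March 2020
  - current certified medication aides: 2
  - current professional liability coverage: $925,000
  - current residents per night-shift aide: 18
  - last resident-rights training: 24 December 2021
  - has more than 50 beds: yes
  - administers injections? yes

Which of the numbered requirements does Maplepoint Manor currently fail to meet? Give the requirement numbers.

2, 6, 7

1. elopement drill 681 days ago vs limit 730 → met
2. condition 'has more than 50 beds' holds; state survey 43 days ago vs limit 30 → not met
3. condition 'administers injections' holds; professional liability coverage $925,000 ≥ $700,000 → met
4. infection-control audit 398 days ago vs limit 730 → met
5. resident-rights training 41 days ago vs limit 45 → met
6. certified medication aides 2 < 3 → not met
7. condition 'provides memory care' holds; residents per night-shift aide 18 > 13 → not met
Not met: 2, 6, 7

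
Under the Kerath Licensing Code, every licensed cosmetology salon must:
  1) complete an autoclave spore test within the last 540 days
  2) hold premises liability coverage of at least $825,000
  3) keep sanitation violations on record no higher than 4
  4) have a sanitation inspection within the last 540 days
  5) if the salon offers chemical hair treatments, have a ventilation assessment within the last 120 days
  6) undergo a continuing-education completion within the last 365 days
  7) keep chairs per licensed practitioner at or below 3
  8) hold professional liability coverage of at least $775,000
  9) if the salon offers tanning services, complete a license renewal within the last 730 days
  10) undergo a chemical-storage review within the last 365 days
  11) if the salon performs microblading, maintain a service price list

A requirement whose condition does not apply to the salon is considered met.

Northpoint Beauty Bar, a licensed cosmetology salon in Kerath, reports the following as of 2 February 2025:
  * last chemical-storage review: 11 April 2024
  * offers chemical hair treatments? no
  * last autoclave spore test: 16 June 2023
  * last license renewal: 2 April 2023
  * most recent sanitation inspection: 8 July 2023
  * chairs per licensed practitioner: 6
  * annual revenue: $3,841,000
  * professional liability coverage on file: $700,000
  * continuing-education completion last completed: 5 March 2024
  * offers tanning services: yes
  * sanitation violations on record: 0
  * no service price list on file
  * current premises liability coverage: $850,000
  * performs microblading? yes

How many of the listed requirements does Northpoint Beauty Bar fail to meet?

1. autoclave spore test 597 days ago vs limit 540 → not met
2. premises liability coverage $850,000 ≥ $825,000 → met
3. sanitation violations on record 0 ≤ 4 → met
4. sanitation inspection 575 days ago vs limit 540 → not met
5. condition 'offers chemical hair treatments' does not hold → requirement n/a → met
6. continuing-education completion 334 days ago vs limit 365 → met
7. chairs per licensed practitioner 6 > 3 → not met
8. professional liability coverage $700,000 < $775,000 → not met
9. condition 'offers tanning services' holds; license renewal 672 days ago vs limit 730 → met
10. chemical-storage review 297 days ago vs limit 365 → met
11. condition 'performs microblading' holds; service price list absent → not met
Not met: 5 of 11

5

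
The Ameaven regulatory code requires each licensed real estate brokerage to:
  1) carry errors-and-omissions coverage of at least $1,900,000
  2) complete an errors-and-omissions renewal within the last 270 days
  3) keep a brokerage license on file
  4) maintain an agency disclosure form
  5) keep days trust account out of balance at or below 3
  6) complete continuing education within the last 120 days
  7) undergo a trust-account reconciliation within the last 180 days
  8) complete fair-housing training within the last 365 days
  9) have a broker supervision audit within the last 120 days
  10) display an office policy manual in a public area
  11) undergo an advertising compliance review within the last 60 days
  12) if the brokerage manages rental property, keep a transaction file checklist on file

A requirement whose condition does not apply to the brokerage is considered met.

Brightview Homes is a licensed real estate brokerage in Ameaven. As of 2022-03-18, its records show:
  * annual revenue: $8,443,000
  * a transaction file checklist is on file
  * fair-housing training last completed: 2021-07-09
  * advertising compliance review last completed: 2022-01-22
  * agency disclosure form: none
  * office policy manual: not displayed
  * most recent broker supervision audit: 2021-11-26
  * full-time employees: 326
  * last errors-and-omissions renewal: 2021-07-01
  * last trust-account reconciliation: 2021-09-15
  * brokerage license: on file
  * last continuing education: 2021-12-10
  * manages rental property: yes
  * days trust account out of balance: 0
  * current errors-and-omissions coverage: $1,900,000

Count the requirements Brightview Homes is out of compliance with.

1. errors-and-omissions coverage $1,900,000 ≥ $1,900,000 → met
2. errors-and-omissions renewal 260 days ago vs limit 270 → met
3. brokerage license present → met
4. agency disclosure form absent → not met
5. days trust account out of balance 0 ≤ 3 → met
6. continuing education 98 days ago vs limit 120 → met
7. trust-account reconciliation 184 days ago vs limit 180 → not met
8. fair-housing training 252 days ago vs limit 365 → met
9. broker supervision audit 112 days ago vs limit 120 → met
10. office policy manual absent → not met
11. advertising compliance review 55 days ago vs limit 60 → met
12. condition 'manages rental property' holds; transaction file checklist present → met
Not met: 3 of 12

3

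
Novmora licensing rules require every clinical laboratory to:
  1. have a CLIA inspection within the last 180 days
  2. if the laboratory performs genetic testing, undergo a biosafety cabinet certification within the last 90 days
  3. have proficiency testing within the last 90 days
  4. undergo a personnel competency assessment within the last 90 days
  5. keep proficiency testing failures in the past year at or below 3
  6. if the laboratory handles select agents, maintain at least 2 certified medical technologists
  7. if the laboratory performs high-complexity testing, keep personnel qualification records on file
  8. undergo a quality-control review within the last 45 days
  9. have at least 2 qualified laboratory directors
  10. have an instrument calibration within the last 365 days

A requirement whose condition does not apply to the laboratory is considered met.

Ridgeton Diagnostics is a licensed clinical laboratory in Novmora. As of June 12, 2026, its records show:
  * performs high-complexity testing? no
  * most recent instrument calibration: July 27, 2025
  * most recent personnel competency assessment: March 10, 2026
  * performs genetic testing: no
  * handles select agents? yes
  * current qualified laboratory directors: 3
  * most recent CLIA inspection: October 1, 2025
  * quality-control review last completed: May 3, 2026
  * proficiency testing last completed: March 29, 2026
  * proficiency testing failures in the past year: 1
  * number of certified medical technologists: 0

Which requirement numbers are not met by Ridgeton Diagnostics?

1. CLIA inspection 254 days ago vs limit 180 → not met
2. condition 'performs genetic testing' does not hold → requirement n/a → met
3. proficiency testing 75 days ago vs limit 90 → met
4. personnel competency assessment 94 days ago vs limit 90 → not met
5. proficiency testing failures in the past year 1 ≤ 3 → met
6. condition 'handles select agents' holds; certified medical technologists 0 < 2 → not met
7. condition 'performs high-complexity testing' does not hold → requirement n/a → met
8. quality-control review 40 days ago vs limit 45 → met
9. qualified laboratory directors 3 ≥ 2 → met
10. instrument calibration 320 days ago vs limit 365 → met
Not met: 1, 4, 6

1, 4, 6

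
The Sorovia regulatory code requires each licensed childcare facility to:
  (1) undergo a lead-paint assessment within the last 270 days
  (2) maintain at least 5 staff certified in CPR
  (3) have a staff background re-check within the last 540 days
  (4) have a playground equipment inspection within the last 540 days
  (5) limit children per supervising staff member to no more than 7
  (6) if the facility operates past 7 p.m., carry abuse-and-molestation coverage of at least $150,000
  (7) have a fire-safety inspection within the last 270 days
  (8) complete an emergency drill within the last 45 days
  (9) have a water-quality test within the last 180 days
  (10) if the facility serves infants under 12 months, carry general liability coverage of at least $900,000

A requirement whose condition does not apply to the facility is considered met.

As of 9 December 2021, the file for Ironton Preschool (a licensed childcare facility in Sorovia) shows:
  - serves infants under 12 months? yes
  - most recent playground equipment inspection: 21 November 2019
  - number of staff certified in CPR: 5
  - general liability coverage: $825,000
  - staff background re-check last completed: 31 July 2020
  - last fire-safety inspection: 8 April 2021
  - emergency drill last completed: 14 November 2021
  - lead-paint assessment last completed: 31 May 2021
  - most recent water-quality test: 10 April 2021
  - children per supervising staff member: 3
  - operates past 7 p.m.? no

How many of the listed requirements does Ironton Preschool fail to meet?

1. lead-paint assessment 192 days ago vs limit 270 → met
2. staff certified in CPR 5 ≥ 5 → met
3. staff background re-check 496 days ago vs limit 540 → met
4. playground equipment inspection 749 days ago vs limit 540 → not met
5. children per supervising staff member 3 ≤ 7 → met
6. condition 'operates past 7 p.m.' does not hold → requirement n/a → met
7. fire-safety inspection 245 days ago vs limit 270 → met
8. emergency drill 25 days ago vs limit 45 → met
9. water-quality test 243 days ago vs limit 180 → not met
10. condition 'serves infants under 12 months' holds; general liability coverage $825,000 < $900,000 → not met
Not met: 3 of 10

3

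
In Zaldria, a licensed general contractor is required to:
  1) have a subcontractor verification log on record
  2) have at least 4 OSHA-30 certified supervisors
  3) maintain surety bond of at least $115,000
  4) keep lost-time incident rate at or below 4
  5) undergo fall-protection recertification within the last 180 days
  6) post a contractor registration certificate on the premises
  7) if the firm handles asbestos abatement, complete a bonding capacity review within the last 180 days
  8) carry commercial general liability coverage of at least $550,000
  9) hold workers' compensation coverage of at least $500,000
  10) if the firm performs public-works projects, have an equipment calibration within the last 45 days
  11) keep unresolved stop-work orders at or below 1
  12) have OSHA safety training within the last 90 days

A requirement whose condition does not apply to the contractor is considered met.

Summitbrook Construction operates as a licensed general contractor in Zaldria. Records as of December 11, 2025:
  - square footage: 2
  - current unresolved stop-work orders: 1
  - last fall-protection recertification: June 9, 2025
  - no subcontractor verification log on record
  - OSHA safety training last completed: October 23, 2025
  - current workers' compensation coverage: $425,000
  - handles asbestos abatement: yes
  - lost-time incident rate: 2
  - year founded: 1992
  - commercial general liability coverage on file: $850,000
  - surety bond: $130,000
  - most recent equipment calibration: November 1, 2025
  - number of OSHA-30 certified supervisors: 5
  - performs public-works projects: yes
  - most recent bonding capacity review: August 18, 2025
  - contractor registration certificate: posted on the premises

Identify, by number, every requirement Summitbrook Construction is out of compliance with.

1, 5, 9

1. subcontractor verification log absent → not met
2. OSHA-30 certified supervisors 5 ≥ 4 → met
3. surety bond $130,000 ≥ $115,000 → met
4. lost-time incident rate 2 ≤ 4 → met
5. fall-protection recertification 185 days ago vs limit 180 → not met
6. contractor registration certificate present → met
7. condition 'handles asbestos abatement' holds; bonding capacity review 115 days ago vs limit 180 → met
8. commercial general liability coverage $850,000 ≥ $550,000 → met
9. workers' compensation coverage $425,000 < $500,000 → not met
10. condition 'performs public-works projects' holds; equipment calibration 40 days ago vs limit 45 → met
11. unresolved stop-work orders 1 ≤ 1 → met
12. OSHA safety training 49 days ago vs limit 90 → met
Not met: 1, 5, 9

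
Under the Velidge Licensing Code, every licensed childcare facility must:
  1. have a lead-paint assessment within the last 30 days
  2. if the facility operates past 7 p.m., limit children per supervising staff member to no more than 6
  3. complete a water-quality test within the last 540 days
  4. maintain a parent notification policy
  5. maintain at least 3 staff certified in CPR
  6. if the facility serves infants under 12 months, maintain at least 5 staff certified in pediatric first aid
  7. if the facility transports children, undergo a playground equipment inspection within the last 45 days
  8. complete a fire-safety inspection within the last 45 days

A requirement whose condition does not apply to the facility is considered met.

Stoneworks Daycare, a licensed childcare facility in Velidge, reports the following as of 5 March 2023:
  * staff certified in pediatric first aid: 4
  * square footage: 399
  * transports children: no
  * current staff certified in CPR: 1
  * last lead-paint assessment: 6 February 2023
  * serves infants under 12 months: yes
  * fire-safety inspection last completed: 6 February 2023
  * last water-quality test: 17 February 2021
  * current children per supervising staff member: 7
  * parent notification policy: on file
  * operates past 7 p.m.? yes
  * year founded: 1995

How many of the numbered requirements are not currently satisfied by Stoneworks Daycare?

1. lead-paint assessment 27 days ago vs limit 30 → met
2. condition 'operates past 7 p.m.' holds; children per supervising staff member 7 > 6 → not met
3. water-quality test 746 days ago vs limit 540 → not met
4. parent notification policy present → met
5. staff certified in CPR 1 < 3 → not met
6. condition 'serves infants under 12 months' holds; staff certified in pediatric first aid 4 < 5 → not met
7. condition 'transports children' does not hold → requirement n/a → met
8. fire-safety inspection 27 days ago vs limit 45 → met
Not met: 4 of 8

4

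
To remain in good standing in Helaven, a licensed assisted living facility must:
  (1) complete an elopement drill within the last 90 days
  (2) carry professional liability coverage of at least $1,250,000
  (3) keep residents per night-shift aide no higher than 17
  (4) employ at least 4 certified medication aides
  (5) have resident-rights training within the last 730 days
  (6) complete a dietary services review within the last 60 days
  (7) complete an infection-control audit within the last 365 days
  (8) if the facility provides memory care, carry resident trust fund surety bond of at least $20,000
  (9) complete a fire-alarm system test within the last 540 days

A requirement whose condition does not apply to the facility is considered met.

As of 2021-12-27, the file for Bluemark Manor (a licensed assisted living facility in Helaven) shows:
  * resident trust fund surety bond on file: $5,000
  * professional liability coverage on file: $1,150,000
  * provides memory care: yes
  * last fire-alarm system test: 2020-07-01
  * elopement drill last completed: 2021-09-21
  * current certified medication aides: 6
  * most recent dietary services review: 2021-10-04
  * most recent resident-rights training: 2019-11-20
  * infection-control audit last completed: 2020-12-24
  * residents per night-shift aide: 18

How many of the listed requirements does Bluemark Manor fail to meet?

1. elopement drill 97 days ago vs limit 90 → not met
2. professional liability coverage $1,150,000 < $1,250,000 → not met
3. residents per night-shift aide 18 > 17 → not met
4. certified medication aides 6 ≥ 4 → met
5. resident-rights training 768 days ago vs limit 730 → not met
6. dietary services review 84 days ago vs limit 60 → not met
7. infection-control audit 368 days ago vs limit 365 → not met
8. condition 'provides memory care' holds; resident trust fund surety bond $5,000 < $20,000 → not met
9. fire-alarm system test 544 days ago vs limit 540 → not met
Not met: 8 of 9

8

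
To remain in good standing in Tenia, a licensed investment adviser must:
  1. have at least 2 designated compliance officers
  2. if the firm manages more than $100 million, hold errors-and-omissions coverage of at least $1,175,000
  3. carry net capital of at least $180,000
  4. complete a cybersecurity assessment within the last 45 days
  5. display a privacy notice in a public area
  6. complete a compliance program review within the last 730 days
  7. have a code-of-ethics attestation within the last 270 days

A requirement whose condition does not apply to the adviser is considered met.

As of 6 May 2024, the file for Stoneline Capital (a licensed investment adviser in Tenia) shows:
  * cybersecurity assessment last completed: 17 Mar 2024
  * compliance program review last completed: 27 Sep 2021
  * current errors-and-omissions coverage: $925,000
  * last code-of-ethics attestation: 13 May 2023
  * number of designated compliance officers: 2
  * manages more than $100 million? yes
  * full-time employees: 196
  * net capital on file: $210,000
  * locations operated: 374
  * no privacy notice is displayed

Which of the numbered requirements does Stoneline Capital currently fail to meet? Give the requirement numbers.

1. designated compliance officers 2 ≥ 2 → met
2. condition 'manages more than $100 million' holds; errors-and-omissions coverage $925,000 < $1,175,000 → not met
3. net capital $210,000 ≥ $180,000 → met
4. cybersecurity assessment 50 days ago vs limit 45 → not met
5. privacy notice absent → not met
6. compliance program review 952 days ago vs limit 730 → not met
7. code-of-ethics attestation 359 days ago vs limit 270 → not met
Not met: 2, 4, 5, 6, 7

2, 4, 5, 6, 7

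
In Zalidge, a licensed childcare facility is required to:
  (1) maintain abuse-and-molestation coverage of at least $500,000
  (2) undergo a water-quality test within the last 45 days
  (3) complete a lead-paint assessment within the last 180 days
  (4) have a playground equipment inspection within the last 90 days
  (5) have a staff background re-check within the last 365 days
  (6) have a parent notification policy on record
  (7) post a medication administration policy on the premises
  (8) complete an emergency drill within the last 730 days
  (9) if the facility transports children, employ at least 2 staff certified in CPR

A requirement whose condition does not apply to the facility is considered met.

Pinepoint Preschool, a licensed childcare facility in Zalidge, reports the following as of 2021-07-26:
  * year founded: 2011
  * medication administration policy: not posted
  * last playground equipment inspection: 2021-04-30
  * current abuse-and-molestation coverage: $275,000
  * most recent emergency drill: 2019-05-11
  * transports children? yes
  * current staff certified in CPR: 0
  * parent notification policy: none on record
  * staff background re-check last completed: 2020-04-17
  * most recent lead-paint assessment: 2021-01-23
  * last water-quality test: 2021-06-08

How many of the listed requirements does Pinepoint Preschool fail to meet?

1. abuse-and-molestation coverage $275,000 < $500,000 → not met
2. water-quality test 48 days ago vs limit 45 → not met
3. lead-paint assessment 184 days ago vs limit 180 → not met
4. playground equipment inspection 87 days ago vs limit 90 → met
5. staff background re-check 465 days ago vs limit 365 → not met
6. parent notification policy absent → not met
7. medication administration policy absent → not met
8. emergency drill 807 days ago vs limit 730 → not met
9. condition 'transports children' holds; staff certified in CPR 0 < 2 → not met
Not met: 8 of 9

8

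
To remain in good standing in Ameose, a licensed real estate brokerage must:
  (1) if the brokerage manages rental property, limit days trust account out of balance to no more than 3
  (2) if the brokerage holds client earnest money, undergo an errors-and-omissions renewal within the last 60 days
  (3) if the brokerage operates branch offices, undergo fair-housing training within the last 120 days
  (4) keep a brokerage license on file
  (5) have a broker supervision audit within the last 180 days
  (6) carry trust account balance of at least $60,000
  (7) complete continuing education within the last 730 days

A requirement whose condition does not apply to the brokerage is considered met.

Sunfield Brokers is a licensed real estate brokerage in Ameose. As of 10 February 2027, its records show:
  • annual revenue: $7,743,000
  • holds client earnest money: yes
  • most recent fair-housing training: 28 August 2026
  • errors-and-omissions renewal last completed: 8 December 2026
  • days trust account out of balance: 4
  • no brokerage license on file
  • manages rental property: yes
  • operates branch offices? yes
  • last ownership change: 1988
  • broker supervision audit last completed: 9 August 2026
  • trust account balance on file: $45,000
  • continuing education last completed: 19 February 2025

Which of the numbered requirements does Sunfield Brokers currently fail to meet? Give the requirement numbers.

1, 2, 3, 4, 5, 6

1. condition 'manages rental property' holds; days trust account out of balance 4 > 3 → not met
2. condition 'holds client earnest money' holds; errors-and-omissions renewal 64 days ago vs limit 60 → not met
3. condition 'operates branch offices' holds; fair-housing training 166 days ago vs limit 120 → not met
4. brokerage license absent → not met
5. broker supervision audit 185 days ago vs limit 180 → not met
6. trust account balance $45,000 < $60,000 → not met
7. continuing education 721 days ago vs limit 730 → met
Not met: 1, 2, 3, 4, 5, 6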